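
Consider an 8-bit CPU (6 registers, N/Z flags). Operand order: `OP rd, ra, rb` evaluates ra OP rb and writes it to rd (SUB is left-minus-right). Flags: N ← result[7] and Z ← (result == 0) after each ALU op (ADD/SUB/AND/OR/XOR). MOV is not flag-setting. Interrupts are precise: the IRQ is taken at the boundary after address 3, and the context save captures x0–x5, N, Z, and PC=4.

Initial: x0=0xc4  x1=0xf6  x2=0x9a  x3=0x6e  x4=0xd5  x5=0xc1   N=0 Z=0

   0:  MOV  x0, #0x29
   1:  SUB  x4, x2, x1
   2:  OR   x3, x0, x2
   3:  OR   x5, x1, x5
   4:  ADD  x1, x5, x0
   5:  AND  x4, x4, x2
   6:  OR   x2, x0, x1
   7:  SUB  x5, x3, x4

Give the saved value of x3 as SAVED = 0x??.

SAVED = 0xbb

after  0: x0=0x29 x1=0xf6 x2=0x9a x3=0x6e x4=0xd5 x5=0xc1  N=0 Z=0
after  1: x0=0x29 x1=0xf6 x2=0x9a x3=0x6e x4=0xa4 x5=0xc1  N=1 Z=0
after  2: x0=0x29 x1=0xf6 x2=0x9a x3=0xbb x4=0xa4 x5=0xc1  N=1 Z=0
after  3: x0=0x29 x1=0xf6 x2=0x9a x3=0xbb x4=0xa4 x5=0xf7  N=1 Z=0
-- IRQ taken; context saved, return-PC = 4 --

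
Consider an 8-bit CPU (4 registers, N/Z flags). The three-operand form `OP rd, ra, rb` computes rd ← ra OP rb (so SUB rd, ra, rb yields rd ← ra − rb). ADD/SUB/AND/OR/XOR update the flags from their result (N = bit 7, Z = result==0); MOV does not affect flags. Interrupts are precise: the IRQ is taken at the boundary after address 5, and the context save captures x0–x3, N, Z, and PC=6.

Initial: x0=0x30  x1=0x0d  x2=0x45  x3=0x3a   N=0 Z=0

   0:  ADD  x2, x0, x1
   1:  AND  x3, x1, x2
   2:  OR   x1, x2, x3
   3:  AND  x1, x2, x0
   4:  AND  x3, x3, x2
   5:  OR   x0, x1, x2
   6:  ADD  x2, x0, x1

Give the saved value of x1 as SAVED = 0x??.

SAVED = 0x30

after  0: x0=0x30 x1=0x0d x2=0x3d x3=0x3a  N=0 Z=0
after  1: x0=0x30 x1=0x0d x2=0x3d x3=0x0d  N=0 Z=0
after  2: x0=0x30 x1=0x3d x2=0x3d x3=0x0d  N=0 Z=0
after  3: x0=0x30 x1=0x30 x2=0x3d x3=0x0d  N=0 Z=0
after  4: x0=0x30 x1=0x30 x2=0x3d x3=0x0d  N=0 Z=0
after  5: x0=0x3d x1=0x30 x2=0x3d x3=0x0d  N=0 Z=0
-- IRQ taken; context saved, return-PC = 6 --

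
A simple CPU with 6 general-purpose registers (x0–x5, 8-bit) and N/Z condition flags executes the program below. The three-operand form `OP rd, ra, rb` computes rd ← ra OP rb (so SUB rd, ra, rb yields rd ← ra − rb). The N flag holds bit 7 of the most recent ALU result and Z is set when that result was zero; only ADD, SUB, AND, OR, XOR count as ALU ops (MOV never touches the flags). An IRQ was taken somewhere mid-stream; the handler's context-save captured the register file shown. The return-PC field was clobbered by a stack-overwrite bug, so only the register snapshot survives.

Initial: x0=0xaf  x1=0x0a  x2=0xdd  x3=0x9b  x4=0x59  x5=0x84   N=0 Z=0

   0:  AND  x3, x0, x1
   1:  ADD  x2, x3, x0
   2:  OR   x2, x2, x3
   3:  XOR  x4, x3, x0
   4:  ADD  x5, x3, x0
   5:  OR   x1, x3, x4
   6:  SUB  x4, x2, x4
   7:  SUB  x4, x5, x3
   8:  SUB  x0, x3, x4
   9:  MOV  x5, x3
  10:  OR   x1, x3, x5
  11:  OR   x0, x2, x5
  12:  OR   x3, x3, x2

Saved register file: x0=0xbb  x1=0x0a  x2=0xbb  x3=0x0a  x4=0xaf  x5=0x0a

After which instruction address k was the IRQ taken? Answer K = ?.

after  0: x0=0xaf x1=0x0a x2=0xdd x3=0x0a x4=0x59 x5=0x84  N=0 Z=0
after  1: x0=0xaf x1=0x0a x2=0xb9 x3=0x0a x4=0x59 x5=0x84  N=1 Z=0
after  2: x0=0xaf x1=0x0a x2=0xbb x3=0x0a x4=0x59 x5=0x84  N=1 Z=0
after  3: x0=0xaf x1=0x0a x2=0xbb x3=0x0a x4=0xa5 x5=0x84  N=1 Z=0
after  4: x0=0xaf x1=0x0a x2=0xbb x3=0x0a x4=0xa5 x5=0xb9  N=1 Z=0
after  5: x0=0xaf x1=0xaf x2=0xbb x3=0x0a x4=0xa5 x5=0xb9  N=1 Z=0
after  6: x0=0xaf x1=0xaf x2=0xbb x3=0x0a x4=0x16 x5=0xb9  N=0 Z=0
after  7: x0=0xaf x1=0xaf x2=0xbb x3=0x0a x4=0xaf x5=0xb9  N=1 Z=0
after  8: x0=0x5b x1=0xaf x2=0xbb x3=0x0a x4=0xaf x5=0xb9  N=0 Z=0
after  9: x0=0x5b x1=0xaf x2=0xbb x3=0x0a x4=0xaf x5=0x0a  N=0 Z=0
after 10: x0=0x5b x1=0x0a x2=0xbb x3=0x0a x4=0xaf x5=0x0a  N=0 Z=0
after 11: x0=0xbb x1=0x0a x2=0xbb x3=0x0a x4=0xaf x5=0x0a  N=1 Z=0
-- IRQ taken; context saved, return-PC = 12 --

K = 11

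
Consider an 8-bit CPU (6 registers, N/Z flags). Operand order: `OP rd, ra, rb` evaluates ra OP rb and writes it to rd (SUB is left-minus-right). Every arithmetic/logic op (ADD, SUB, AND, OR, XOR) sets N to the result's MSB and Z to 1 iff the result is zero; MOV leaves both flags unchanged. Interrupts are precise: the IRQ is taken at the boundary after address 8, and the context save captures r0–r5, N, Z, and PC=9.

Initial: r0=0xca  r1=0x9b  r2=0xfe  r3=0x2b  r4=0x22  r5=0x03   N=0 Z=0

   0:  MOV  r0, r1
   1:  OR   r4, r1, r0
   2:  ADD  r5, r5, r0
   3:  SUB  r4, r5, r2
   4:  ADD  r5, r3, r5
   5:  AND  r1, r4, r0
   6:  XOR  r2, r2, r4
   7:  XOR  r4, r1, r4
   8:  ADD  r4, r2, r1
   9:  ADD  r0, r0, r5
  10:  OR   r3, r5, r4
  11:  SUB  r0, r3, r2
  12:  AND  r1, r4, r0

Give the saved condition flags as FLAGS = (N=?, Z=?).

after  0: r0=0x9b r1=0x9b r2=0xfe r3=0x2b r4=0x22 r5=0x03  N=0 Z=0
after  1: r0=0x9b r1=0x9b r2=0xfe r3=0x2b r4=0x9b r5=0x03  N=1 Z=0
after  2: r0=0x9b r1=0x9b r2=0xfe r3=0x2b r4=0x9b r5=0x9e  N=1 Z=0
after  3: r0=0x9b r1=0x9b r2=0xfe r3=0x2b r4=0xa0 r5=0x9e  N=1 Z=0
after  4: r0=0x9b r1=0x9b r2=0xfe r3=0x2b r4=0xa0 r5=0xc9  N=1 Z=0
after  5: r0=0x9b r1=0x80 r2=0xfe r3=0x2b r4=0xa0 r5=0xc9  N=1 Z=0
after  6: r0=0x9b r1=0x80 r2=0x5e r3=0x2b r4=0xa0 r5=0xc9  N=0 Z=0
after  7: r0=0x9b r1=0x80 r2=0x5e r3=0x2b r4=0x20 r5=0xc9  N=0 Z=0
after  8: r0=0x9b r1=0x80 r2=0x5e r3=0x2b r4=0xde r5=0xc9  N=1 Z=0
-- IRQ taken; context saved, return-PC = 9 --

FLAGS = (N=1, Z=0)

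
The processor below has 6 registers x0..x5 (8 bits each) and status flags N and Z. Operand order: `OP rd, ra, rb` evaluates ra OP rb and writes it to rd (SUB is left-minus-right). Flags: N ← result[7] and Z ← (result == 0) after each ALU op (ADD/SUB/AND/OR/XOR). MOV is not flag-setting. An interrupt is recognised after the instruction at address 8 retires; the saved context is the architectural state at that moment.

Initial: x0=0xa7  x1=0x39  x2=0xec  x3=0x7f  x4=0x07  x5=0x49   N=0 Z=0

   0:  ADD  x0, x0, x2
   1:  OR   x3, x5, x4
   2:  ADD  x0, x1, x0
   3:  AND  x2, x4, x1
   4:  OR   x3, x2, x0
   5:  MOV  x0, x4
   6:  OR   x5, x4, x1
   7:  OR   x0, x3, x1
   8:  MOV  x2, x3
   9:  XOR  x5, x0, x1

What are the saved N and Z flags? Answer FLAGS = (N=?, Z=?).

after  0: x0=0x93 x1=0x39 x2=0xec x3=0x7f x4=0x07 x5=0x49  N=1 Z=0
after  1: x0=0x93 x1=0x39 x2=0xec x3=0x4f x4=0x07 x5=0x49  N=0 Z=0
after  2: x0=0xcc x1=0x39 x2=0xec x3=0x4f x4=0x07 x5=0x49  N=1 Z=0
after  3: x0=0xcc x1=0x39 x2=0x01 x3=0x4f x4=0x07 x5=0x49  N=0 Z=0
after  4: x0=0xcc x1=0x39 x2=0x01 x3=0xcd x4=0x07 x5=0x49  N=1 Z=0
after  5: x0=0x07 x1=0x39 x2=0x01 x3=0xcd x4=0x07 x5=0x49  N=1 Z=0
after  6: x0=0x07 x1=0x39 x2=0x01 x3=0xcd x4=0x07 x5=0x3f  N=0 Z=0
after  7: x0=0xfd x1=0x39 x2=0x01 x3=0xcd x4=0x07 x5=0x3f  N=1 Z=0
after  8: x0=0xfd x1=0x39 x2=0xcd x3=0xcd x4=0x07 x5=0x3f  N=1 Z=0
-- IRQ taken; context saved, return-PC = 9 --

FLAGS = (N=1, Z=0)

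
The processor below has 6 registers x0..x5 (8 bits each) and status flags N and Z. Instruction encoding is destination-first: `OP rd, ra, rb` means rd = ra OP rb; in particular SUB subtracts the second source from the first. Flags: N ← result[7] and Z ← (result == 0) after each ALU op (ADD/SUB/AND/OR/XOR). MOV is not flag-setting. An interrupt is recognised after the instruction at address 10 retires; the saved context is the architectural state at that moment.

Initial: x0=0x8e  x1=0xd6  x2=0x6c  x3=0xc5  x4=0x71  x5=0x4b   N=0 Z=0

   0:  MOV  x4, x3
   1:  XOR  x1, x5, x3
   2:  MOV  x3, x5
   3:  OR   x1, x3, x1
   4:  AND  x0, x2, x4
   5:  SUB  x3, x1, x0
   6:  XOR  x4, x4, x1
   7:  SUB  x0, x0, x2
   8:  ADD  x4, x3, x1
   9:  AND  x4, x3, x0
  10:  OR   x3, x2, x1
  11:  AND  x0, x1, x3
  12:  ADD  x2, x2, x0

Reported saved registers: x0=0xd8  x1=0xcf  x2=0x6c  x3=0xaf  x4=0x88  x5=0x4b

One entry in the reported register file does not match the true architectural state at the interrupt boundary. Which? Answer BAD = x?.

BAD = x3

after  0: x0=0x8e x1=0xd6 x2=0x6c x3=0xc5 x4=0xc5 x5=0x4b  N=0 Z=0
after  1: x0=0x8e x1=0x8e x2=0x6c x3=0xc5 x4=0xc5 x5=0x4b  N=1 Z=0
after  2: x0=0x8e x1=0x8e x2=0x6c x3=0x4b x4=0xc5 x5=0x4b  N=1 Z=0
after  3: x0=0x8e x1=0xcf x2=0x6c x3=0x4b x4=0xc5 x5=0x4b  N=1 Z=0
after  4: x0=0x44 x1=0xcf x2=0x6c x3=0x4b x4=0xc5 x5=0x4b  N=0 Z=0
after  5: x0=0x44 x1=0xcf x2=0x6c x3=0x8b x4=0xc5 x5=0x4b  N=1 Z=0
after  6: x0=0x44 x1=0xcf x2=0x6c x3=0x8b x4=0x0a x5=0x4b  N=0 Z=0
after  7: x0=0xd8 x1=0xcf x2=0x6c x3=0x8b x4=0x0a x5=0x4b  N=1 Z=0
after  8: x0=0xd8 x1=0xcf x2=0x6c x3=0x8b x4=0x5a x5=0x4b  N=0 Z=0
after  9: x0=0xd8 x1=0xcf x2=0x6c x3=0x8b x4=0x88 x5=0x4b  N=1 Z=0
after 10: x0=0xd8 x1=0xcf x2=0x6c x3=0xef x4=0x88 x5=0x4b  N=1 Z=0
-- IRQ taken; context saved, return-PC = 11 --
mismatch: x3: reported 0xaf vs actual 0xef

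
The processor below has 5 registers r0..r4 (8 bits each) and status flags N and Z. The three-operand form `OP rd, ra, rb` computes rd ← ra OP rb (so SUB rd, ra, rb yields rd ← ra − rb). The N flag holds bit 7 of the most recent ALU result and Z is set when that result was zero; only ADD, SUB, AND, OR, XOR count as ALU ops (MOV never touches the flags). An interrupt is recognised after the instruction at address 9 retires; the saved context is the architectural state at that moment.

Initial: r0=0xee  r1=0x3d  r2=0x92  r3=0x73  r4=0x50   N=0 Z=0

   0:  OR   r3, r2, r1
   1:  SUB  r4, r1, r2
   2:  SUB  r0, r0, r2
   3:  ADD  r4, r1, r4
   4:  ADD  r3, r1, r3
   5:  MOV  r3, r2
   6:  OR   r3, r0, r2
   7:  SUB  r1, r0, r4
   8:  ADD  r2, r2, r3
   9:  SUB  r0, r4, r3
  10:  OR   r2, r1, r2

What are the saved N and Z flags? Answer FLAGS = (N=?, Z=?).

FLAGS = (N=0, Z=0)

after  0: r0=0xee r1=0x3d r2=0x92 r3=0xbf r4=0x50  N=1 Z=0
after  1: r0=0xee r1=0x3d r2=0x92 r3=0xbf r4=0xab  N=1 Z=0
after  2: r0=0x5c r1=0x3d r2=0x92 r3=0xbf r4=0xab  N=0 Z=0
after  3: r0=0x5c r1=0x3d r2=0x92 r3=0xbf r4=0xe8  N=1 Z=0
after  4: r0=0x5c r1=0x3d r2=0x92 r3=0xfc r4=0xe8  N=1 Z=0
after  5: r0=0x5c r1=0x3d r2=0x92 r3=0x92 r4=0xe8  N=1 Z=0
after  6: r0=0x5c r1=0x3d r2=0x92 r3=0xde r4=0xe8  N=1 Z=0
after  7: r0=0x5c r1=0x74 r2=0x92 r3=0xde r4=0xe8  N=0 Z=0
after  8: r0=0x5c r1=0x74 r2=0x70 r3=0xde r4=0xe8  N=0 Z=0
after  9: r0=0x0a r1=0x74 r2=0x70 r3=0xde r4=0xe8  N=0 Z=0
-- IRQ taken; context saved, return-PC = 10 --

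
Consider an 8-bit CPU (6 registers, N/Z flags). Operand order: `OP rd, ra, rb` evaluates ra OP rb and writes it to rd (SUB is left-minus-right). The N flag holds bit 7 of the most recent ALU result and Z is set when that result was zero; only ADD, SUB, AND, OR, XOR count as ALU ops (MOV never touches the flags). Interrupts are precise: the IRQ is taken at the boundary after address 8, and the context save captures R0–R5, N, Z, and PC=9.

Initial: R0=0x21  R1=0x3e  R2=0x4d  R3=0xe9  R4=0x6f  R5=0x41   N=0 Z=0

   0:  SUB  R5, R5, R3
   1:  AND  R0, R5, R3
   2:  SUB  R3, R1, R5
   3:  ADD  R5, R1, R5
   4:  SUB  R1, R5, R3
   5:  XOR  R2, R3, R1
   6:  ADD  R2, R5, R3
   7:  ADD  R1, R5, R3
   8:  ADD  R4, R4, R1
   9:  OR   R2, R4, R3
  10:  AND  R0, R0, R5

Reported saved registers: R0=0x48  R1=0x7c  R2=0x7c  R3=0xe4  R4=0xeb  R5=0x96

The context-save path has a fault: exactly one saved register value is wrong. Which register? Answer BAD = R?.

BAD = R3

after  0: R0=0x21 R1=0x3e R2=0x4d R3=0xe9 R4=0x6f R5=0x58  N=0 Z=0
after  1: R0=0x48 R1=0x3e R2=0x4d R3=0xe9 R4=0x6f R5=0x58  N=0 Z=0
after  2: R0=0x48 R1=0x3e R2=0x4d R3=0xe6 R4=0x6f R5=0x58  N=1 Z=0
after  3: R0=0x48 R1=0x3e R2=0x4d R3=0xe6 R4=0x6f R5=0x96  N=1 Z=0
after  4: R0=0x48 R1=0xb0 R2=0x4d R3=0xe6 R4=0x6f R5=0x96  N=1 Z=0
after  5: R0=0x48 R1=0xb0 R2=0x56 R3=0xe6 R4=0x6f R5=0x96  N=0 Z=0
after  6: R0=0x48 R1=0xb0 R2=0x7c R3=0xe6 R4=0x6f R5=0x96  N=0 Z=0
after  7: R0=0x48 R1=0x7c R2=0x7c R3=0xe6 R4=0x6f R5=0x96  N=0 Z=0
after  8: R0=0x48 R1=0x7c R2=0x7c R3=0xe6 R4=0xeb R5=0x96  N=1 Z=0
-- IRQ taken; context saved, return-PC = 9 --
mismatch: R3: reported 0xe4 vs actual 0xe6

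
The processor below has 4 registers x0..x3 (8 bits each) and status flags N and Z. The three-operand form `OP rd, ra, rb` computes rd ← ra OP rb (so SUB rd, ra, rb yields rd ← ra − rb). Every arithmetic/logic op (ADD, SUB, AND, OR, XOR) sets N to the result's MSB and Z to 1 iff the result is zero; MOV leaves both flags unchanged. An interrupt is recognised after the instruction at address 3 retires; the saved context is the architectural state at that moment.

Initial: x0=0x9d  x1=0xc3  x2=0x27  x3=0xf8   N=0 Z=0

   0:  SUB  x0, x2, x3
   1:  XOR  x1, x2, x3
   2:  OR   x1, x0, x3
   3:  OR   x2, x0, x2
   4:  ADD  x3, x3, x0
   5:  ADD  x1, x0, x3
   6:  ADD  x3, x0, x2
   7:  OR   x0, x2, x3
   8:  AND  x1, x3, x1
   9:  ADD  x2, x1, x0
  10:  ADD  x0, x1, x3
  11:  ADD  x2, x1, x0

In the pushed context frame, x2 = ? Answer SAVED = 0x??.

SAVED = 0x2f

after  0: x0=0x2f x1=0xc3 x2=0x27 x3=0xf8  N=0 Z=0
after  1: x0=0x2f x1=0xdf x2=0x27 x3=0xf8  N=1 Z=0
after  2: x0=0x2f x1=0xff x2=0x27 x3=0xf8  N=1 Z=0
after  3: x0=0x2f x1=0xff x2=0x2f x3=0xf8  N=0 Z=0
-- IRQ taken; context saved, return-PC = 4 --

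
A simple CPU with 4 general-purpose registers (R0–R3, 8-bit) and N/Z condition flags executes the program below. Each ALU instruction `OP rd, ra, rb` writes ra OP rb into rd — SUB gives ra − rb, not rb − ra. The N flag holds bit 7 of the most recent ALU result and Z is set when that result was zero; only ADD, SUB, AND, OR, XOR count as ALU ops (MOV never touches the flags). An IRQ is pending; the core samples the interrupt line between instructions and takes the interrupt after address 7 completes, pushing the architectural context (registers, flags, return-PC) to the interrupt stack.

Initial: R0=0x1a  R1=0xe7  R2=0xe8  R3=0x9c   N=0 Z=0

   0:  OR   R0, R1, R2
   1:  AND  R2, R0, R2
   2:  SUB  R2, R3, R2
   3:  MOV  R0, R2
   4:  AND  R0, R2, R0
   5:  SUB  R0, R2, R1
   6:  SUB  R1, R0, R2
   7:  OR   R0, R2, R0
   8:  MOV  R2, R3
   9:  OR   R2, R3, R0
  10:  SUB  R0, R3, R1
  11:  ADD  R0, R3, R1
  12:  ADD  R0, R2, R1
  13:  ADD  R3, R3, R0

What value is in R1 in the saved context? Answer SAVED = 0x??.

SAVED = 0x19

after  0: R0=0xef R1=0xe7 R2=0xe8 R3=0x9c  N=1 Z=0
after  1: R0=0xef R1=0xe7 R2=0xe8 R3=0x9c  N=1 Z=0
after  2: R0=0xef R1=0xe7 R2=0xb4 R3=0x9c  N=1 Z=0
after  3: R0=0xb4 R1=0xe7 R2=0xb4 R3=0x9c  N=1 Z=0
after  4: R0=0xb4 R1=0xe7 R2=0xb4 R3=0x9c  N=1 Z=0
after  5: R0=0xcd R1=0xe7 R2=0xb4 R3=0x9c  N=1 Z=0
after  6: R0=0xcd R1=0x19 R2=0xb4 R3=0x9c  N=0 Z=0
after  7: R0=0xfd R1=0x19 R2=0xb4 R3=0x9c  N=1 Z=0
-- IRQ taken; context saved, return-PC = 8 --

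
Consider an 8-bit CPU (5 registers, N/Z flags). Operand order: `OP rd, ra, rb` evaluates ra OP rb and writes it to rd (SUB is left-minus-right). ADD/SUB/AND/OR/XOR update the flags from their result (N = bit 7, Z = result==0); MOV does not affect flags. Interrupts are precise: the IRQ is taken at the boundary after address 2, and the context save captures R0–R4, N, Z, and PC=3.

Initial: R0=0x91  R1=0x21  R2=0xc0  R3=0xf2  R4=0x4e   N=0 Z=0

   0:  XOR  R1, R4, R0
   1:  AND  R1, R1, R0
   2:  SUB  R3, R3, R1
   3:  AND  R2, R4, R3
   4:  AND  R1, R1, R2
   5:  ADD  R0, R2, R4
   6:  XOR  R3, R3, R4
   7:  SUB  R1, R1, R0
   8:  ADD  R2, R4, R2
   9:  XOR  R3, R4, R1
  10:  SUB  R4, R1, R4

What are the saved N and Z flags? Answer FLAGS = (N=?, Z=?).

FLAGS = (N=0, Z=0)

after  0: R0=0x91 R1=0xdf R2=0xc0 R3=0xf2 R4=0x4e  N=1 Z=0
after  1: R0=0x91 R1=0x91 R2=0xc0 R3=0xf2 R4=0x4e  N=1 Z=0
after  2: R0=0x91 R1=0x91 R2=0xc0 R3=0x61 R4=0x4e  N=0 Z=0
-- IRQ taken; context saved, return-PC = 3 --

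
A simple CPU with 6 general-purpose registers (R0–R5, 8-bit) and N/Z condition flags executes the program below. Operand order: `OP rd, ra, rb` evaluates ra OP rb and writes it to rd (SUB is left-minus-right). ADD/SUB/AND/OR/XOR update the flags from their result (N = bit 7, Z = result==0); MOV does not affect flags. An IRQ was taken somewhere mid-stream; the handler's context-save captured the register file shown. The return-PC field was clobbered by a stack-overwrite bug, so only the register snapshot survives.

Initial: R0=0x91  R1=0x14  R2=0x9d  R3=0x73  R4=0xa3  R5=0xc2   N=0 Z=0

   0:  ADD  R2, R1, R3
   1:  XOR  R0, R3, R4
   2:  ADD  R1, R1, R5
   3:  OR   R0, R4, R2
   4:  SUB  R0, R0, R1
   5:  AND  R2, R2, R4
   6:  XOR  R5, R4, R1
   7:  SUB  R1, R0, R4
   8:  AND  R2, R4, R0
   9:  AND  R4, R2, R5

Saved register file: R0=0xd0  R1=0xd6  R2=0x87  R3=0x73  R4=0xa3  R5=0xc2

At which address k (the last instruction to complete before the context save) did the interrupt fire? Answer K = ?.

after  0: R0=0x91 R1=0x14 R2=0x87 R3=0x73 R4=0xa3 R5=0xc2  N=1 Z=0
after  1: R0=0xd0 R1=0x14 R2=0x87 R3=0x73 R4=0xa3 R5=0xc2  N=1 Z=0
after  2: R0=0xd0 R1=0xd6 R2=0x87 R3=0x73 R4=0xa3 R5=0xc2  N=1 Z=0
-- IRQ taken; context saved, return-PC = 3 --

K = 2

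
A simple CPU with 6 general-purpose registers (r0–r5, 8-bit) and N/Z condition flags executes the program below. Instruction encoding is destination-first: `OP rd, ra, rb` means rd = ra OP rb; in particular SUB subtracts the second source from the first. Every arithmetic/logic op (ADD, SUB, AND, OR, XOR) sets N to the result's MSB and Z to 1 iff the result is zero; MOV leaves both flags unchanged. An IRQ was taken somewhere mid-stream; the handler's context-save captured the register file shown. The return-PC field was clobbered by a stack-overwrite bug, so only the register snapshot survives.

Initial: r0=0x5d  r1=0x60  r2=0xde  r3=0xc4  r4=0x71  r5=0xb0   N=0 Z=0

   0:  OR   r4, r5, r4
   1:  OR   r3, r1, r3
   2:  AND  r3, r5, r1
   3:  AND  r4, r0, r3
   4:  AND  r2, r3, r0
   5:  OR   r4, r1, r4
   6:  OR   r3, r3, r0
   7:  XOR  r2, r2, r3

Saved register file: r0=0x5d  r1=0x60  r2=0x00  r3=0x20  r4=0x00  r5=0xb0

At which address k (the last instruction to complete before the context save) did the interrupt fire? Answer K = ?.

after  0: r0=0x5d r1=0x60 r2=0xde r3=0xc4 r4=0xf1 r5=0xb0  N=1 Z=0
after  1: r0=0x5d r1=0x60 r2=0xde r3=0xe4 r4=0xf1 r5=0xb0  N=1 Z=0
after  2: r0=0x5d r1=0x60 r2=0xde r3=0x20 r4=0xf1 r5=0xb0  N=0 Z=0
after  3: r0=0x5d r1=0x60 r2=0xde r3=0x20 r4=0x00 r5=0xb0  N=0 Z=1
after  4: r0=0x5d r1=0x60 r2=0x00 r3=0x20 r4=0x00 r5=0xb0  N=0 Z=1
-- IRQ taken; context saved, return-PC = 5 --

K = 4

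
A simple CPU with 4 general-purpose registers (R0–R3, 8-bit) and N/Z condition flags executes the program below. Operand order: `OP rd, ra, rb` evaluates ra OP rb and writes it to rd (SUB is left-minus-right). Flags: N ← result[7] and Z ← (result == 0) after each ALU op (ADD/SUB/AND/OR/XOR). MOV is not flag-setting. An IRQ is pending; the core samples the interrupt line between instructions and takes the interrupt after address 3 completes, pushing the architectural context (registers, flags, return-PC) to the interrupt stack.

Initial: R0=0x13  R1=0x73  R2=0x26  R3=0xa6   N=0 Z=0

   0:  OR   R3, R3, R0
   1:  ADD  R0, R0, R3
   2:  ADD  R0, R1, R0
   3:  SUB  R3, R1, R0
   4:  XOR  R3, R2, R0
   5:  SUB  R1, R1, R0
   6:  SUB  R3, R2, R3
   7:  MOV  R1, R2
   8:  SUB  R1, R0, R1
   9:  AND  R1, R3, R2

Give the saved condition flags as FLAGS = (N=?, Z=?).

FLAGS = (N=0, Z=0)

after  0: R0=0x13 R1=0x73 R2=0x26 R3=0xb7  N=1 Z=0
after  1: R0=0xca R1=0x73 R2=0x26 R3=0xb7  N=1 Z=0
after  2: R0=0x3d R1=0x73 R2=0x26 R3=0xb7  N=0 Z=0
after  3: R0=0x3d R1=0x73 R2=0x26 R3=0x36  N=0 Z=0
-- IRQ taken; context saved, return-PC = 4 --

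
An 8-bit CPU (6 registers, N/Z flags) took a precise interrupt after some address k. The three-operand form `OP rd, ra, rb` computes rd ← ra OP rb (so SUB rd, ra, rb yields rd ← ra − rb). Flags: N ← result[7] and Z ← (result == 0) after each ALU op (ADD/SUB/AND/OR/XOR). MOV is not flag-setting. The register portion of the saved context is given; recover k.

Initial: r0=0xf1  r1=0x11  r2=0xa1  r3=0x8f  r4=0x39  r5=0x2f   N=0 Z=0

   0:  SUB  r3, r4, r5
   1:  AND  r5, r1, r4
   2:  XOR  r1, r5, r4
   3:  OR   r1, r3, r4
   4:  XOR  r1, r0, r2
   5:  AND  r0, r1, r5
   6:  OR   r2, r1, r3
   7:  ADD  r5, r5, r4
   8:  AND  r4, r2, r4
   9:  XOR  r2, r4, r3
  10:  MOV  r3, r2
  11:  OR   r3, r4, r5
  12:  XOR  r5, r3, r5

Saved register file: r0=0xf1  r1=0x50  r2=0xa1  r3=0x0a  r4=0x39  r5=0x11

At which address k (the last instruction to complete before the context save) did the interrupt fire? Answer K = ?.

K = 4

after  0: r0=0xf1 r1=0x11 r2=0xa1 r3=0x0a r4=0x39 r5=0x2f  N=0 Z=0
after  1: r0=0xf1 r1=0x11 r2=0xa1 r3=0x0a r4=0x39 r5=0x11  N=0 Z=0
after  2: r0=0xf1 r1=0x28 r2=0xa1 r3=0x0a r4=0x39 r5=0x11  N=0 Z=0
after  3: r0=0xf1 r1=0x3b r2=0xa1 r3=0x0a r4=0x39 r5=0x11  N=0 Z=0
after  4: r0=0xf1 r1=0x50 r2=0xa1 r3=0x0a r4=0x39 r5=0x11  N=0 Z=0
-- IRQ taken; context saved, return-PC = 5 --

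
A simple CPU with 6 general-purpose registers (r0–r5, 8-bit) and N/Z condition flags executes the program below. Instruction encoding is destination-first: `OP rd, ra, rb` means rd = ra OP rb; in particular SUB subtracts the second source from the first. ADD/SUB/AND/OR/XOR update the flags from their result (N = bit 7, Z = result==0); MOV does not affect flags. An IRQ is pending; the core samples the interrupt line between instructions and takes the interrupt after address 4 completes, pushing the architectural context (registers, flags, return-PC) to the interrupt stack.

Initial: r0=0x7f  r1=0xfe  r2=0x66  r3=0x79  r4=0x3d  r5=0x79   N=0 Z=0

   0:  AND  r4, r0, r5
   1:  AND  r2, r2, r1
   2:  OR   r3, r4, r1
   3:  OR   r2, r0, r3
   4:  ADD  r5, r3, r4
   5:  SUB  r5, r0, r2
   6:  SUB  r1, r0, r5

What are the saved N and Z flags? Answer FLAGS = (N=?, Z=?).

after  0: r0=0x7f r1=0xfe r2=0x66 r3=0x79 r4=0x79 r5=0x79  N=0 Z=0
after  1: r0=0x7f r1=0xfe r2=0x66 r3=0x79 r4=0x79 r5=0x79  N=0 Z=0
after  2: r0=0x7f r1=0xfe r2=0x66 r3=0xff r4=0x79 r5=0x79  N=1 Z=0
after  3: r0=0x7f r1=0xfe r2=0xff r3=0xff r4=0x79 r5=0x79  N=1 Z=0
after  4: r0=0x7f r1=0xfe r2=0xff r3=0xff r4=0x79 r5=0x78  N=0 Z=0
-- IRQ taken; context saved, return-PC = 5 --

FLAGS = (N=0, Z=0)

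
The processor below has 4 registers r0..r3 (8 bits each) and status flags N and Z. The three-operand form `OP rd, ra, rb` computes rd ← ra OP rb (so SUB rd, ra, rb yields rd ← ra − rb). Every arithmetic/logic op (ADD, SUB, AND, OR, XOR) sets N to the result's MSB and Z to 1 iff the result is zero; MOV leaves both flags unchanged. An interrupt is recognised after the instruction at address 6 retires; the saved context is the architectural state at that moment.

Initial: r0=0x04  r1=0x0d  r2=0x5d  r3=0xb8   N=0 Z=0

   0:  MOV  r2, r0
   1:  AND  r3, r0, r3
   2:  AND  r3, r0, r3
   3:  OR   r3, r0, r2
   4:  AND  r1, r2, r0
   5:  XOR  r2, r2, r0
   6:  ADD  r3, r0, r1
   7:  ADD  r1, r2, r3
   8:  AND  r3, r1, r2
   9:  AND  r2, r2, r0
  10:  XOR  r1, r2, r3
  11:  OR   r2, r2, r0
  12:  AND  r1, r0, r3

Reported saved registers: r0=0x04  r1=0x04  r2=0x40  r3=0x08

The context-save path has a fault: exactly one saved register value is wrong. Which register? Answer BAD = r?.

BAD = r2

after  0: r0=0x04 r1=0x0d r2=0x04 r3=0xb8  N=0 Z=0
after  1: r0=0x04 r1=0x0d r2=0x04 r3=0x00  N=0 Z=1
after  2: r0=0x04 r1=0x0d r2=0x04 r3=0x00  N=0 Z=1
after  3: r0=0x04 r1=0x0d r2=0x04 r3=0x04  N=0 Z=0
after  4: r0=0x04 r1=0x04 r2=0x04 r3=0x04  N=0 Z=0
after  5: r0=0x04 r1=0x04 r2=0x00 r3=0x04  N=0 Z=1
after  6: r0=0x04 r1=0x04 r2=0x00 r3=0x08  N=0 Z=0
-- IRQ taken; context saved, return-PC = 7 --
mismatch: r2: reported 0x40 vs actual 0x00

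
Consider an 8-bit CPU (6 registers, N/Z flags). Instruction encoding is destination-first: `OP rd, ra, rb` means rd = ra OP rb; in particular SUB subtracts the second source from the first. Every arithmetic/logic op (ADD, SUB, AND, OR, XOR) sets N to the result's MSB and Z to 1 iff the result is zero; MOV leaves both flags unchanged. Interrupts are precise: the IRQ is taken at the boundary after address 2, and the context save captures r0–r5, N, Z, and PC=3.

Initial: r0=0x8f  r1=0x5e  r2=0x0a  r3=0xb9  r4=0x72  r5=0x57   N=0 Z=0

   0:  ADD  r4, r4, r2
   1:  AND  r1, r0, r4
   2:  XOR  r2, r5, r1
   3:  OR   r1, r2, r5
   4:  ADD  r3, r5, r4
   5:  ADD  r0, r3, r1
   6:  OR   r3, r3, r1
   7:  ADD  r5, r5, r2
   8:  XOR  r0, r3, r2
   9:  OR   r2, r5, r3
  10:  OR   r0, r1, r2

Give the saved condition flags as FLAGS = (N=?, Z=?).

after  0: r0=0x8f r1=0x5e r2=0x0a r3=0xb9 r4=0x7c r5=0x57  N=0 Z=0
after  1: r0=0x8f r1=0x0c r2=0x0a r3=0xb9 r4=0x7c r5=0x57  N=0 Z=0
after  2: r0=0x8f r1=0x0c r2=0x5b r3=0xb9 r4=0x7c r5=0x57  N=0 Z=0
-- IRQ taken; context saved, return-PC = 3 --

FLAGS = (N=0, Z=0)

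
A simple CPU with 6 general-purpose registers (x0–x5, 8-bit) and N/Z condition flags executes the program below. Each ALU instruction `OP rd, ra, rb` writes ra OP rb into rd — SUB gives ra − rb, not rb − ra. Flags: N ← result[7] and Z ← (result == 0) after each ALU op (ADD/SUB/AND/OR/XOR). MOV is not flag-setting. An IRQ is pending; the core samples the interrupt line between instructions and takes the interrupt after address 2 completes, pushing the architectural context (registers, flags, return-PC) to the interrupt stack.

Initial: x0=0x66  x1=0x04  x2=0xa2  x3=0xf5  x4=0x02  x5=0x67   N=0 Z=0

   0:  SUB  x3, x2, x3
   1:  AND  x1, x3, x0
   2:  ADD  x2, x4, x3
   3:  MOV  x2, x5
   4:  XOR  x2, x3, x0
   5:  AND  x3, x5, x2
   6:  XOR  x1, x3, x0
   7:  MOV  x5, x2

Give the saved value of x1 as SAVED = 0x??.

after  0: x0=0x66 x1=0x04 x2=0xa2 x3=0xad x4=0x02 x5=0x67  N=1 Z=0
after  1: x0=0x66 x1=0x24 x2=0xa2 x3=0xad x4=0x02 x5=0x67  N=0 Z=0
after  2: x0=0x66 x1=0x24 x2=0xaf x3=0xad x4=0x02 x5=0x67  N=1 Z=0
-- IRQ taken; context saved, return-PC = 3 --

SAVED = 0x24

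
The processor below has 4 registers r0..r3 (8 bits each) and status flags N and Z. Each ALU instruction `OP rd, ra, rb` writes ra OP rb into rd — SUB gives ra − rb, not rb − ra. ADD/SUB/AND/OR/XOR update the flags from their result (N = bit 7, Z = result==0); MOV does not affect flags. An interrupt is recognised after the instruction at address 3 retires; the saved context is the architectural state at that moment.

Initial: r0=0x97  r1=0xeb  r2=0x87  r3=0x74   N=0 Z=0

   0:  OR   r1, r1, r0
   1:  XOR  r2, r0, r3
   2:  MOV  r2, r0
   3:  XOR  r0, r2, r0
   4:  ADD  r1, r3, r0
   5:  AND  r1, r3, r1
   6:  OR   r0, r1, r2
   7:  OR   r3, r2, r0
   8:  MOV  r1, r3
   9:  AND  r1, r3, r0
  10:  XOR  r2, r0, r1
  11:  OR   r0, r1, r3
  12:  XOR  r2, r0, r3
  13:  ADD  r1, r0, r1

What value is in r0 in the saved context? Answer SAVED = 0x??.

after  0: r0=0x97 r1=0xff r2=0x87 r3=0x74  N=1 Z=0
after  1: r0=0x97 r1=0xff r2=0xe3 r3=0x74  N=1 Z=0
after  2: r0=0x97 r1=0xff r2=0x97 r3=0x74  N=1 Z=0
after  3: r0=0x00 r1=0xff r2=0x97 r3=0x74  N=0 Z=1
-- IRQ taken; context saved, return-PC = 4 --

SAVED = 0x00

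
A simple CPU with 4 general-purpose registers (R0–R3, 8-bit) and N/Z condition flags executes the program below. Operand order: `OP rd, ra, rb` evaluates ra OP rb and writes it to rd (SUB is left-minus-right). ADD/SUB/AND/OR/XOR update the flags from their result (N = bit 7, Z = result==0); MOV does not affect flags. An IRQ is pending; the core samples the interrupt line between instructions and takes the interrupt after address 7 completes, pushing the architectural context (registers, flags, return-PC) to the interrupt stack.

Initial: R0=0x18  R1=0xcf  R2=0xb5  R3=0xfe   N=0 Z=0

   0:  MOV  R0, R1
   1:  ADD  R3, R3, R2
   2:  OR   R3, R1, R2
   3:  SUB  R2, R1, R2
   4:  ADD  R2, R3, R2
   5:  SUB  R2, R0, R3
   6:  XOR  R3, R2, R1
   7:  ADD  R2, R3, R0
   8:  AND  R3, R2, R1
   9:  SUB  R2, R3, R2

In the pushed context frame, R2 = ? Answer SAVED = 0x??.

after  0: R0=0xcf R1=0xcf R2=0xb5 R3=0xfe  N=0 Z=0
after  1: R0=0xcf R1=0xcf R2=0xb5 R3=0xb3  N=1 Z=0
after  2: R0=0xcf R1=0xcf R2=0xb5 R3=0xff  N=1 Z=0
after  3: R0=0xcf R1=0xcf R2=0x1a R3=0xff  N=0 Z=0
after  4: R0=0xcf R1=0xcf R2=0x19 R3=0xff  N=0 Z=0
after  5: R0=0xcf R1=0xcf R2=0xd0 R3=0xff  N=1 Z=0
after  6: R0=0xcf R1=0xcf R2=0xd0 R3=0x1f  N=0 Z=0
after  7: R0=0xcf R1=0xcf R2=0xee R3=0x1f  N=1 Z=0
-- IRQ taken; context saved, return-PC = 8 --

SAVED = 0xee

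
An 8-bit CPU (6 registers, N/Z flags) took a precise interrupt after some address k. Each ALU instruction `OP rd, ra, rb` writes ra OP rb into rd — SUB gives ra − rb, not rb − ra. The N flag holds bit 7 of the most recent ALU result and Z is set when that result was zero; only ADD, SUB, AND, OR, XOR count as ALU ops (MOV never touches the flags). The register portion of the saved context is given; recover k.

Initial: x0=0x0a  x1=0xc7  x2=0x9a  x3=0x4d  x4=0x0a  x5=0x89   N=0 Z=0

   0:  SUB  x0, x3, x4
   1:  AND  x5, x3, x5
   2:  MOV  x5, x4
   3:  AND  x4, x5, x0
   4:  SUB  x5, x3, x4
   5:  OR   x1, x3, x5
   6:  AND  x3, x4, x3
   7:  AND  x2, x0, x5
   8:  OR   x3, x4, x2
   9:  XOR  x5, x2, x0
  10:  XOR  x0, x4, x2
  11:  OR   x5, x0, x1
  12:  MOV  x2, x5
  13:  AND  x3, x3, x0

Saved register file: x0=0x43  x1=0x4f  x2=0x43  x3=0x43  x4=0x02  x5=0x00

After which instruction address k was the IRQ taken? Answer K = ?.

K = 9

after  0: x0=0x43 x1=0xc7 x2=0x9a x3=0x4d x4=0x0a x5=0x89  N=0 Z=0
after  1: x0=0x43 x1=0xc7 x2=0x9a x3=0x4d x4=0x0a x5=0x09  N=0 Z=0
after  2: x0=0x43 x1=0xc7 x2=0x9a x3=0x4d x4=0x0a x5=0x0a  N=0 Z=0
after  3: x0=0x43 x1=0xc7 x2=0x9a x3=0x4d x4=0x02 x5=0x0a  N=0 Z=0
after  4: x0=0x43 x1=0xc7 x2=0x9a x3=0x4d x4=0x02 x5=0x4b  N=0 Z=0
after  5: x0=0x43 x1=0x4f x2=0x9a x3=0x4d x4=0x02 x5=0x4b  N=0 Z=0
after  6: x0=0x43 x1=0x4f x2=0x9a x3=0x00 x4=0x02 x5=0x4b  N=0 Z=1
after  7: x0=0x43 x1=0x4f x2=0x43 x3=0x00 x4=0x02 x5=0x4b  N=0 Z=0
after  8: x0=0x43 x1=0x4f x2=0x43 x3=0x43 x4=0x02 x5=0x4b  N=0 Z=0
after  9: x0=0x43 x1=0x4f x2=0x43 x3=0x43 x4=0x02 x5=0x00  N=0 Z=1
-- IRQ taken; context saved, return-PC = 10 --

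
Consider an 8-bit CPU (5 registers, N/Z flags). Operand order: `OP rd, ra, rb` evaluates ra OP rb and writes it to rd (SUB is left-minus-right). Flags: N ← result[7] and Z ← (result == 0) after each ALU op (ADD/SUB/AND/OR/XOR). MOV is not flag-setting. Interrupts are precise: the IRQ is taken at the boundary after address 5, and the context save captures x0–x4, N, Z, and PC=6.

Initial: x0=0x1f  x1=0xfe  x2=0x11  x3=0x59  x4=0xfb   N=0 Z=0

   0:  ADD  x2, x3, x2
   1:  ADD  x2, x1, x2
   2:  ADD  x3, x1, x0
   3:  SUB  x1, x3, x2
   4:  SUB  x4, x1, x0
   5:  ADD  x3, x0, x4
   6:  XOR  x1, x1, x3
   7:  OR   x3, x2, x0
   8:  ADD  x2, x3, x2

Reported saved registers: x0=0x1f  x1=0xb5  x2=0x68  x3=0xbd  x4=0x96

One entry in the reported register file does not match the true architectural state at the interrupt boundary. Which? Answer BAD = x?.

BAD = x3

after  0: x0=0x1f x1=0xfe x2=0x6a x3=0x59 x4=0xfb  N=0 Z=0
after  1: x0=0x1f x1=0xfe x2=0x68 x3=0x59 x4=0xfb  N=0 Z=0
after  2: x0=0x1f x1=0xfe x2=0x68 x3=0x1d x4=0xfb  N=0 Z=0
after  3: x0=0x1f x1=0xb5 x2=0x68 x3=0x1d x4=0xfb  N=1 Z=0
after  4: x0=0x1f x1=0xb5 x2=0x68 x3=0x1d x4=0x96  N=1 Z=0
after  5: x0=0x1f x1=0xb5 x2=0x68 x3=0xb5 x4=0x96  N=1 Z=0
-- IRQ taken; context saved, return-PC = 6 --
mismatch: x3: reported 0xbd vs actual 0xb5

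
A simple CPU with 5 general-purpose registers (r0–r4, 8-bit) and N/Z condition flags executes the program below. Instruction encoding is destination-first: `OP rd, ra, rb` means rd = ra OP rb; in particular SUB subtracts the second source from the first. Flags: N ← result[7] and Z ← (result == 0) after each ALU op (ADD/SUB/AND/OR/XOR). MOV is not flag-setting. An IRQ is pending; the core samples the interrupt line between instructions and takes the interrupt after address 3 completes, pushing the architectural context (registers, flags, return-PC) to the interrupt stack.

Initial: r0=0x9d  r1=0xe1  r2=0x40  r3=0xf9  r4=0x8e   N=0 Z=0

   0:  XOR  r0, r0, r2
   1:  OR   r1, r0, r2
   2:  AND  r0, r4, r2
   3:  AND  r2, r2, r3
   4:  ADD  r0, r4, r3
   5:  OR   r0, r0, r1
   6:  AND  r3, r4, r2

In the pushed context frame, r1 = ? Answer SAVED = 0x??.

after  0: r0=0xdd r1=0xe1 r2=0x40 r3=0xf9 r4=0x8e  N=1 Z=0
after  1: r0=0xdd r1=0xdd r2=0x40 r3=0xf9 r4=0x8e  N=1 Z=0
after  2: r0=0x00 r1=0xdd r2=0x40 r3=0xf9 r4=0x8e  N=0 Z=1
after  3: r0=0x00 r1=0xdd r2=0x40 r3=0xf9 r4=0x8e  N=0 Z=0
-- IRQ taken; context saved, return-PC = 4 --

SAVED = 0xdd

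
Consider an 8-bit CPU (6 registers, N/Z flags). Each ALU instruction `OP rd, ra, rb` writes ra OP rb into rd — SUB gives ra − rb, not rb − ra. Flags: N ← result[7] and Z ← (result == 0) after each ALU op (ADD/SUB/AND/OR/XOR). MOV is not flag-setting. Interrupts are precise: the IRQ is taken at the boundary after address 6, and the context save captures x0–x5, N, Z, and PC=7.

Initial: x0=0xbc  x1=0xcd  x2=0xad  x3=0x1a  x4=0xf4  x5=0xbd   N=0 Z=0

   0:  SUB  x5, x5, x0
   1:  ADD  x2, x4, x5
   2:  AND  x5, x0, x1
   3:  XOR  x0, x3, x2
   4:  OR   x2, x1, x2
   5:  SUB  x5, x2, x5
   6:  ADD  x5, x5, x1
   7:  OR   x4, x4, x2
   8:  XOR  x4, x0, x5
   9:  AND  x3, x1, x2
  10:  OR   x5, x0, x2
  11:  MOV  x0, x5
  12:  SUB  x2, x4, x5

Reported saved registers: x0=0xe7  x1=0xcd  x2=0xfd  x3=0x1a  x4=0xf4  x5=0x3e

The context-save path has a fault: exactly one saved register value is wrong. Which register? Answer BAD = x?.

BAD = x0

after  0: x0=0xbc x1=0xcd x2=0xad x3=0x1a x4=0xf4 x5=0x01  N=0 Z=0
after  1: x0=0xbc x1=0xcd x2=0xf5 x3=0x1a x4=0xf4 x5=0x01  N=1 Z=0
after  2: x0=0xbc x1=0xcd x2=0xf5 x3=0x1a x4=0xf4 x5=0x8c  N=1 Z=0
after  3: x0=0xef x1=0xcd x2=0xf5 x3=0x1a x4=0xf4 x5=0x8c  N=1 Z=0
after  4: x0=0xef x1=0xcd x2=0xfd x3=0x1a x4=0xf4 x5=0x8c  N=1 Z=0
after  5: x0=0xef x1=0xcd x2=0xfd x3=0x1a x4=0xf4 x5=0x71  N=0 Z=0
after  6: x0=0xef x1=0xcd x2=0xfd x3=0x1a x4=0xf4 x5=0x3e  N=0 Z=0
-- IRQ taken; context saved, return-PC = 7 --
mismatch: x0: reported 0xe7 vs actual 0xef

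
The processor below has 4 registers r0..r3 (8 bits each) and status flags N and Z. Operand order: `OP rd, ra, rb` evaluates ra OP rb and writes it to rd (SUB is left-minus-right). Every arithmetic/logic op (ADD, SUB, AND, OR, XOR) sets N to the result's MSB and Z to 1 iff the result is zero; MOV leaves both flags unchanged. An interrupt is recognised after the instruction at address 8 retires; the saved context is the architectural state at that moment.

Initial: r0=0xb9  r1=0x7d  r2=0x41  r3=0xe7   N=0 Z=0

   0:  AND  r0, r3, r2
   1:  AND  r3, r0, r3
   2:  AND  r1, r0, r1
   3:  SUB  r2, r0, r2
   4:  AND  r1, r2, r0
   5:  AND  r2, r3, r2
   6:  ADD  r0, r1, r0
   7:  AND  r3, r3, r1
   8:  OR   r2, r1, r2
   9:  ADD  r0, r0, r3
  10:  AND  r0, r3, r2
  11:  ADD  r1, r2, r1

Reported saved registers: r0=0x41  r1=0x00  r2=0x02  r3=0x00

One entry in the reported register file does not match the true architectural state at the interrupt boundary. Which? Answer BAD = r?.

after  0: r0=0x41 r1=0x7d r2=0x41 r3=0xe7  N=0 Z=0
after  1: r0=0x41 r1=0x7d r2=0x41 r3=0x41  N=0 Z=0
after  2: r0=0x41 r1=0x41 r2=0x41 r3=0x41  N=0 Z=0
after  3: r0=0x41 r1=0x41 r2=0x00 r3=0x41  N=0 Z=1
after  4: r0=0x41 r1=0x00 r2=0x00 r3=0x41  N=0 Z=1
after  5: r0=0x41 r1=0x00 r2=0x00 r3=0x41  N=0 Z=1
after  6: r0=0x41 r1=0x00 r2=0x00 r3=0x41  N=0 Z=0
after  7: r0=0x41 r1=0x00 r2=0x00 r3=0x00  N=0 Z=1
after  8: r0=0x41 r1=0x00 r2=0x00 r3=0x00  N=0 Z=1
-- IRQ taken; context saved, return-PC = 9 --
mismatch: r2: reported 0x02 vs actual 0x00

BAD = r2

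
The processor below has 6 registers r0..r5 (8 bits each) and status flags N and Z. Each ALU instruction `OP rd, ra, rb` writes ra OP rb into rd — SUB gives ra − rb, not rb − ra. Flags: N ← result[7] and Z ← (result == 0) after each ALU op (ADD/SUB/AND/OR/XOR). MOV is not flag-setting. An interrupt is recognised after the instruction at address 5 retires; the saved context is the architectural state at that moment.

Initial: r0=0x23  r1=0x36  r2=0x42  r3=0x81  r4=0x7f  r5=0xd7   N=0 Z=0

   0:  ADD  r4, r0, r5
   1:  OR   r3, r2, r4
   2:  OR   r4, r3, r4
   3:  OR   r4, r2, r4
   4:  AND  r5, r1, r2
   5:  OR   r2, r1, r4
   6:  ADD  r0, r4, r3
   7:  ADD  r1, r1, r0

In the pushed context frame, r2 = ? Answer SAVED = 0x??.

SAVED = 0xfe

after  0: r0=0x23 r1=0x36 r2=0x42 r3=0x81 r4=0xfa r5=0xd7  N=1 Z=0
after  1: r0=0x23 r1=0x36 r2=0x42 r3=0xfa r4=0xfa r5=0xd7  N=1 Z=0
after  2: r0=0x23 r1=0x36 r2=0x42 r3=0xfa r4=0xfa r5=0xd7  N=1 Z=0
after  3: r0=0x23 r1=0x36 r2=0x42 r3=0xfa r4=0xfa r5=0xd7  N=1 Z=0
after  4: r0=0x23 r1=0x36 r2=0x42 r3=0xfa r4=0xfa r5=0x02  N=0 Z=0
after  5: r0=0x23 r1=0x36 r2=0xfe r3=0xfa r4=0xfa r5=0x02  N=1 Z=0
-- IRQ taken; context saved, return-PC = 6 --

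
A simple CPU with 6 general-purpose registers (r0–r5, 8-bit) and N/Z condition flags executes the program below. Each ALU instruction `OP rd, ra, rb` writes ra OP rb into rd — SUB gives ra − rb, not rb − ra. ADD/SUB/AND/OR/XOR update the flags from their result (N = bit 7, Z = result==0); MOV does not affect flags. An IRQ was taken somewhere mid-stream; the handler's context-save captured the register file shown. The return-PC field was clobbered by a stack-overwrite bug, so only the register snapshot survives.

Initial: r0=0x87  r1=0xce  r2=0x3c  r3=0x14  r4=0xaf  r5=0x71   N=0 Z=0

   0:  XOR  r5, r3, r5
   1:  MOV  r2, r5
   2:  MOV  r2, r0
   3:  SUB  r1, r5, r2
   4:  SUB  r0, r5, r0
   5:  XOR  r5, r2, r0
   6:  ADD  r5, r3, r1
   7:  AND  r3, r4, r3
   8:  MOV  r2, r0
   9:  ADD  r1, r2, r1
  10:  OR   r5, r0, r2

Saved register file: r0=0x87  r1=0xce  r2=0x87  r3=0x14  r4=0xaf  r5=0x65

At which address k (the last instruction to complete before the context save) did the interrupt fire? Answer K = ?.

K = 2

after  0: r0=0x87 r1=0xce r2=0x3c r3=0x14 r4=0xaf r5=0x65  N=0 Z=0
after  1: r0=0x87 r1=0xce r2=0x65 r3=0x14 r4=0xaf r5=0x65  N=0 Z=0
after  2: r0=0x87 r1=0xce r2=0x87 r3=0x14 r4=0xaf r5=0x65  N=0 Z=0
-- IRQ taken; context saved, return-PC = 3 --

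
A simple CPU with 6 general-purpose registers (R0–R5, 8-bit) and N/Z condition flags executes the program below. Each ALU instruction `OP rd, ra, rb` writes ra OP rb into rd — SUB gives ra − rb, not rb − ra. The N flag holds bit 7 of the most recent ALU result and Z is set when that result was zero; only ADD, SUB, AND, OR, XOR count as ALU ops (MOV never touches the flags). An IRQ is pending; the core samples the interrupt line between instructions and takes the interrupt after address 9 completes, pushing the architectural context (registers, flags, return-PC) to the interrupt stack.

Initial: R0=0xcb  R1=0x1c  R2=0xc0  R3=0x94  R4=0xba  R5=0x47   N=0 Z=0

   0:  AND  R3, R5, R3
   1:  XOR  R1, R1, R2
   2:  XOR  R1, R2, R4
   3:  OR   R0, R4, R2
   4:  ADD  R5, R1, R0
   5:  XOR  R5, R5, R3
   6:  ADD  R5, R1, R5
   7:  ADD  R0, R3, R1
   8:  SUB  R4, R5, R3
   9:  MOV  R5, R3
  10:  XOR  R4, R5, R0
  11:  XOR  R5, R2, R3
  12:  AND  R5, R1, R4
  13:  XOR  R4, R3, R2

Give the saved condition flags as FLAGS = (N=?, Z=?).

after  0: R0=0xcb R1=0x1c R2=0xc0 R3=0x04 R4=0xba R5=0x47  N=0 Z=0
after  1: R0=0xcb R1=0xdc R2=0xc0 R3=0x04 R4=0xba R5=0x47  N=1 Z=0
after  2: R0=0xcb R1=0x7a R2=0xc0 R3=0x04 R4=0xba R5=0x47  N=0 Z=0
after  3: R0=0xfa R1=0x7a R2=0xc0 R3=0x04 R4=0xba R5=0x47  N=1 Z=0
after  4: R0=0xfa R1=0x7a R2=0xc0 R3=0x04 R4=0xba R5=0x74  N=0 Z=0
after  5: R0=0xfa R1=0x7a R2=0xc0 R3=0x04 R4=0xba R5=0x70  N=0 Z=0
after  6: R0=0xfa R1=0x7a R2=0xc0 R3=0x04 R4=0xba R5=0xea  N=1 Z=0
after  7: R0=0x7e R1=0x7a R2=0xc0 R3=0x04 R4=0xba R5=0xea  N=0 Z=0
after  8: R0=0x7e R1=0x7a R2=0xc0 R3=0x04 R4=0xe6 R5=0xea  N=1 Z=0
after  9: R0=0x7e R1=0x7a R2=0xc0 R3=0x04 R4=0xe6 R5=0x04  N=1 Z=0
-- IRQ taken; context saved, return-PC = 10 --

FLAGS = (N=1, Z=0)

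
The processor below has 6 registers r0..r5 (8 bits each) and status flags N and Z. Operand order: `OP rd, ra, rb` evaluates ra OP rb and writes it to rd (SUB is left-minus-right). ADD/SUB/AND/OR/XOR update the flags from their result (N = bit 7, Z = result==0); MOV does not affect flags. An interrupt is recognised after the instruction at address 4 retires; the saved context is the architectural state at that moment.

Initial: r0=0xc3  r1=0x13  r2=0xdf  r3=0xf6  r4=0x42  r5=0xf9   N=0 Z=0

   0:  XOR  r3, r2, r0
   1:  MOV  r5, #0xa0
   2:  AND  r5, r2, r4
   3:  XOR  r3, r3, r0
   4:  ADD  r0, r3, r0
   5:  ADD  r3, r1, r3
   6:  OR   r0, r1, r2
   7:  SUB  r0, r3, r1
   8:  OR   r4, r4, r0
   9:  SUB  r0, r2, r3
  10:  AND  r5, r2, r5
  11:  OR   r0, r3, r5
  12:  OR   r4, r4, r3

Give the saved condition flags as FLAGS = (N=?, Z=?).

FLAGS = (N=1, Z=0)

after  0: r0=0xc3 r1=0x13 r2=0xdf r3=0x1c r4=0x42 r5=0xf9  N=0 Z=0
after  1: r0=0xc3 r1=0x13 r2=0xdf r3=0x1c r4=0x42 r5=0xa0  N=0 Z=0
after  2: r0=0xc3 r1=0x13 r2=0xdf r3=0x1c r4=0x42 r5=0x42  N=0 Z=0
after  3: r0=0xc3 r1=0x13 r2=0xdf r3=0xdf r4=0x42 r5=0x42  N=1 Z=0
after  4: r0=0xa2 r1=0x13 r2=0xdf r3=0xdf r4=0x42 r5=0x42  N=1 Z=0
-- IRQ taken; context saved, return-PC = 5 --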